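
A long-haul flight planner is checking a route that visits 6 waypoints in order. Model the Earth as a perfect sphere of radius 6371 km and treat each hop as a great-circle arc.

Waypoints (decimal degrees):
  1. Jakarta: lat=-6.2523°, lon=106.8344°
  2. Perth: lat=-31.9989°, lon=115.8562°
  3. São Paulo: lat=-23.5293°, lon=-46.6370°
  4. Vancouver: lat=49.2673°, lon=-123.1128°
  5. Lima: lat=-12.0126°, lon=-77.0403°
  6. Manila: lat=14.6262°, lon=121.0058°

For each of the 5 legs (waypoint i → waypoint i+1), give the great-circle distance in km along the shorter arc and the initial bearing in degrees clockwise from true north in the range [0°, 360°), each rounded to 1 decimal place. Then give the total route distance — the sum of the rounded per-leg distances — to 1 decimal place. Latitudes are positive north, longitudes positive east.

Leg 1: φ1=-0.1091232, φ2=-0.5584862, Δφ=-0.4493629, Δλ=0.1574601 rad; a=sin²(Δφ/2)+cosφ1·cosφ2·sin²(Δλ/2)=0.0548525599; c=2·atan2(√a, √(1-a))=0.472804025; dist=6371·c=3012.234 ≈ 3012.2 km; running total=3012.2 km
Leg 1 bearing: y=sinΔλ·cosφ2=0.13298423, x=cosφ1·sinφ2-sinφ1·cosφ2·cosΔλ=-0.43553441; θ=atan2(y, x)=163.0207° ≈ 163.0°
Leg 2: φ1=-0.5584862, φ2=-0.4106638, Δφ=0.1478224, Δλ=-2.8360414 rad; a=sin²(Δφ/2)+cosφ1·cosφ2·sin²(Δλ/2)=0.7649927653; c=2·atan2(√a, √(1-a))=2.129379829; dist=6371·c=13566.279 ≈ 13566.3 km; running total=16578.5 km
Leg 2 bearing: y=sinΔλ·cosφ2=-0.27580771, x=cosφ1·sinφ2-sinφ1·cosφ2·cosΔλ=-0.80190115; θ=atan2(y, x)=-161.0197° <0 so +360° → 198.9803° ≈ 199.0°
Leg 3: φ1=-0.4106638, φ2=0.8598766, Δφ=1.2705404, Δλ=-1.3347545 rad; a=sin²(Δφ/2)+cosφ1·cosφ2·sin²(Δλ/2)=0.5813007755; c=2·atan2(√a, √(1-a))=1.734123050; dist=6371·c=11048.098 ≈ 11048.1 km; running total=27626.6 km
Leg 3 bearing: y=sinΔλ·cosφ2=-0.63443710, x=cosφ1·sinφ2-sinφ1·cosφ2·cosΔλ=0.75567870; θ=atan2(y, x)=-40.0155° <0 so +360° → 319.9845° ≈ 320.0°
Leg 4: φ1=0.8598766, φ2=-0.2096594, Δφ=-1.0695360, Δλ=0.8041168 rad; a=sin²(Δφ/2)+cosφ1·cosφ2·sin²(Δλ/2)=0.3574659495; c=2·atan2(√a, √(1-a))=1.281718850; dist=6371·c=8165.831 ≈ 8165.8 km; running total=35792.4 km
Leg 4 bearing: y=sinΔλ·cosφ2=0.70444678, x=cosφ1·sinφ2-sinφ1·cosφ2·cosΔλ=-0.64999301; θ=atan2(y, x)=132.6977° ≈ 132.7°
Leg 5: φ1=-0.2096594, φ2=0.2552753, Δφ=0.4649348, Δλ=3.4565565 rad; a=sin²(Δφ/2)+cosφ1·cosφ2·sin²(Δλ/2)=0.9762019010; c=2·atan2(√a, √(1-a))=2.831822961; dist=6371·c=18041.544 ≈ 18041.5 km; running total=53833.9 km
Leg 5 bearing: y=sinΔλ·cosφ2=-0.29974325, x=cosφ1·sinφ2-sinφ1·cosφ2·cosΔλ=0.05550659; θ=atan2(y, x)=-79.5088° <0 so +360° → 280.4912° ≈ 280.5°

Leg 1: dist=3012.2 km, bearing=163.0°
Leg 2: dist=13566.3 km, bearing=199.0°
Leg 3: dist=11048.1 km, bearing=320.0°
Leg 4: dist=8165.8 km, bearing=132.7°
Leg 5: dist=18041.5 km, bearing=280.5°
Total: 53833.9 km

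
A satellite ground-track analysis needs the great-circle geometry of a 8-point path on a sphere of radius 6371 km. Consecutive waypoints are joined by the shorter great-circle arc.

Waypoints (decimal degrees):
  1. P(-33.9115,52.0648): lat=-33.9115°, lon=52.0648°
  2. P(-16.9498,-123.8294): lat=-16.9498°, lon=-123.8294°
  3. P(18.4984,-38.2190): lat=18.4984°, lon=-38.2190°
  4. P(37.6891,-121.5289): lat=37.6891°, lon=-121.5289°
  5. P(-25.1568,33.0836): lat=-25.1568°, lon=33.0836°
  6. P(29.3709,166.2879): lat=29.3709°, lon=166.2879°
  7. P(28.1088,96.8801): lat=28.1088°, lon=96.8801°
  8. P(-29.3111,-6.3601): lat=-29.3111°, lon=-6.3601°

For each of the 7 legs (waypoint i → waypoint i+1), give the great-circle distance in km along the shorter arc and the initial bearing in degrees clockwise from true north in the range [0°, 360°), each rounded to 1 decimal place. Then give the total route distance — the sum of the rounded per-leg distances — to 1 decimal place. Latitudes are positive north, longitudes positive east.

Leg 1: φ1=-0.5918673, φ2=-0.2958298, Δφ=0.2960375, Δλ=-3.0699329 rad; a=sin²(Δφ/2)+cosφ1·cosφ2·sin²(Δλ/2)=0.8145812272; c=2·atan2(√a, √(1-a))=2.251271525; dist=6371·c=14342.851 ≈ 14342.9 km; running total=14342.9 km
Leg 1 bearing: y=sinΔλ·cosφ2=-0.06848822, x=cosφ1·sinφ2-sinφ1·cosφ2·cosΔλ=-0.77425059; θ=atan2(y, x)=-174.9449° <0 so +360° → 185.0551° ≈ 185.1°
Leg 2: φ1=-0.2958298, φ2=0.3228580, Δφ=0.6186878, Δλ=1.4941834 rad; a=sin²(Δφ/2)+cosφ1·cosφ2·sin²(Δλ/2)=0.5115333778; c=2·atan2(√a, √(1-a))=1.593865128; dist=6371·c=10154.515 ≈ 10154.5 km; running total=24497.4 km
Leg 2 bearing: y=sinΔλ·cosφ2=0.94555074, x=cosφ1·sinφ2-sinφ1·cosφ2·cosΔλ=0.32465633; θ=atan2(y, x)=71.0500° ≈ 71.1°
Leg 3: φ1=0.3228580, φ2=0.6577989, Δφ=0.3349409, Δλ=-1.4540321 rad; a=sin²(Δφ/2)+cosφ1·cosφ2·sin²(Δλ/2)=0.3592982108; c=2·atan2(√a, √(1-a))=1.285539844; dist=6371·c=8190.174 ≈ 8190.2 km; running total=32687.6 km
Leg 3 bearing: y=sinΔλ·cosφ2=-0.78595146, x=cosφ1·sinφ2-sinφ1·cosφ2·cosΔλ=0.55053822; θ=atan2(y, x)=-54.9898° <0 so +360° → 305.0102° ≈ 305.0°
Leg 4: φ1=0.6577989, φ2=-0.4390690, Δφ=-1.0968679, Δλ=2.6984972 rad; a=sin²(Δφ/2)+cosφ1·cosφ2·sin²(Δλ/2)=0.9535009483; c=2·atan2(√a, √(1-a))=2.706905647; dist=6371·c=17245.696 ≈ 17245.7 km; running total=49933.3 km
Leg 4 bearing: y=sinΔλ·cosφ2=0.38807131, x=cosφ1·sinφ2-sinφ1·cosφ2·cosΔλ=0.16354882; θ=atan2(y, x)=67.1475° ≈ 67.1°
Leg 5: φ1=-0.4390690, φ2=0.5126189, Δφ=0.9516879, Δλ=2.3248536 rad; a=sin²(Δφ/2)+cosφ1·cosφ2·sin²(Δλ/2)=0.8742547155; c=2·atan2(√a, √(1-a))=2.416607747; dist=6371·c=15396.208 ≈ 15396.2 km; running total=65329.5 km
Leg 5 bearing: y=sinΔλ·cosφ2=0.63522443, x=cosφ1·sinφ2-sinφ1·cosφ2·cosΔλ=0.19032486; θ=atan2(y, x)=73.3208° ≈ 73.3°
Leg 6: φ1=0.5126189, φ2=0.4905911, Δφ=-0.0220278, Δλ=-1.2113946 rad; a=sin²(Δφ/2)+cosφ1·cosφ2·sin²(Δλ/2)=0.2492827774; c=2·atan2(√a, √(1-a))=1.045540403; dist=6371·c=6661.138 ≈ 6661.1 km; running total=71990.6 km
Leg 6 bearing: y=sinΔλ·cosφ2=-0.82569778, x=cosφ1·sinφ2-sinφ1·cosφ2·cosΔλ=0.25843118; θ=atan2(y, x)=-72.6207° <0 so +360° → 287.3793° ≈ 287.4°
Leg 7: φ1=0.4905911, φ2=-0.5115752, Δφ=-1.0021663, Δλ=-1.8018814 rad; a=sin²(Δφ/2)+cosφ1·cosφ2·sin²(Δλ/2)=0.7034037289; c=2·atan2(√a, √(1-a))=1.989752865; dist=6371·c=12676.716 ≈ 12676.7 km; running total=84667.3 km
Leg 7 bearing: y=sinΔλ·cosφ2=-0.84879601, x=cosφ1·sinφ2-sinφ1·cosφ2·cosΔλ=-0.33771737; θ=atan2(y, x)=-111.6965° <0 so +360° → 248.3035° ≈ 248.3°

Leg 1: dist=14342.9 km, bearing=185.1°
Leg 2: dist=10154.5 km, bearing=71.1°
Leg 3: dist=8190.2 km, bearing=305.0°
Leg 4: dist=17245.7 km, bearing=67.1°
Leg 5: dist=15396.2 km, bearing=73.3°
Leg 6: dist=6661.1 km, bearing=287.4°
Leg 7: dist=12676.7 km, bearing=248.3°
Total: 84667.3 km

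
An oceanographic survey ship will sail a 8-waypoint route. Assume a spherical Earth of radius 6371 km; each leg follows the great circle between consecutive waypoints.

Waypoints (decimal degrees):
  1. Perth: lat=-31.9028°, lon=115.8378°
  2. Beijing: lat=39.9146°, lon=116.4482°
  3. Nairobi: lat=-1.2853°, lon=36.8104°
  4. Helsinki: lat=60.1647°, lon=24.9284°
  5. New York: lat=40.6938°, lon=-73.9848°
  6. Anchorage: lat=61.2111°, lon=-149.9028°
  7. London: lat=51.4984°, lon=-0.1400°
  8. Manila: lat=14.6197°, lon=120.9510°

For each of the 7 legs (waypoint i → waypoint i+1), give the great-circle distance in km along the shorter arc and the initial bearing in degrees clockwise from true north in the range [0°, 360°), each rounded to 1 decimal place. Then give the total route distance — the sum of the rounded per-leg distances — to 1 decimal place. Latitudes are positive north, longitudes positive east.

Leg 1: dist=7986.0 km, bearing=0.5°
Leg 2: dist=9218.5 km, bearing=262.3°
Leg 3: dist=6910.0 km, bearing=353.3°
Leg 4: dist=6618.9 km, bearing=299.6°
Leg 5: dist=5412.9 km, bearing=321.5°
Leg 6: dist=7197.9 km, bearing=20.3°
Leg 7: dist=10732.5 km, bearing=56.5°
Total: 54076.7 km

Leg 1: φ1=-0.5568089, φ2=0.6966412, Δφ=1.2534501, Δλ=0.0106535 rad; a=sin²(Δφ/2)+cosφ1·cosφ2·sin²(Δλ/2)=0.3439952707; c=2·atan2(√a, √(1-a))=1.253488983; dist=6371·c=7985.978 ≈ 7986.0 km; running total=7986.0 km
Leg 1 bearing: y=sinΔλ·cosφ2=0.00817109, x=cosφ1·sinφ2-sinφ1·cosφ2·cosΔλ=0.95004386; θ=atan2(y, x)=0.4928° ≈ 0.5°
Leg 2: φ1=0.6966412, φ2=-0.0224327, Δφ=-0.7190739, Δλ=-1.3899418 rad; a=sin²(Δφ/2)+cosφ1·cosφ2·sin²(Δλ/2)=0.4382332974; c=2·atan2(√a, √(1-a))=1.446946547; dist=6371·c=9218.496 ≈ 9218.5 km; running total=17204.5 km
Leg 2 bearing: y=sinΔλ·cosφ2=-0.98344285, x=cosφ1·sinφ2-sinφ1·cosφ2·cosΔλ=-0.13258829; θ=atan2(y, x)=-97.6783° <0 so +360° → 262.3217° ≈ 262.3°
Leg 3: φ1=-0.0224327, φ2=1.0500721, Δφ=1.0725048, Δλ=-0.2073800 rad; a=sin²(Δφ/2)+cosφ1·cosφ2·sin²(Δλ/2)=0.2663657922; c=2·atan2(√a, √(1-a))=1.084597704; dist=6371·c=6909.972 ≈ 6910.0 km; running total=24114.5 km
Leg 3 bearing: y=sinΔλ·cosφ2=-0.10243539, x=cosφ1·sinφ2-sinφ1·cosφ2·cosΔλ=0.87816127; θ=atan2(y, x)=-6.6533° <0 so +360° → 353.3467° ≈ 353.3°
Leg 4: φ1=1.0500721, φ2=0.7102408, Δφ=-0.3398313, Δλ=-1.7263610 rad; a=sin²(Δφ/2)+cosφ1·cosφ2·sin²(Δλ/2)=0.2464235776; c=2·atan2(√a, √(1-a))=1.038918275; dist=6371·c=6618.948 ≈ 6618.9 km; running total=30733.4 km
Leg 4 bearing: y=sinΔλ·cosφ2=-0.74904896, x=cosφ1·sinφ2-sinφ1·cosφ2·cosΔλ=0.42628822; θ=atan2(y, x)=-60.3555° <0 so +360° → 299.6445° ≈ 299.6°
Leg 5: φ1=0.7102408, φ2=1.0683352, Δφ=0.3580944, Δλ=-1.3250191 rad; a=sin²(Δφ/2)+cosφ1·cosφ2·sin²(Δλ/2)=0.1698653585; c=2·atan2(√a, √(1-a))=0.849619070; dist=6371·c=5412.923 ≈ 5412.9 km; running total=36146.3 km
Leg 5 bearing: y=sinΔλ·cosφ2=-0.46711158, x=cosφ1·sinφ2-sinφ1·cosφ2·cosΔλ=0.58809119; θ=atan2(y, x)=-38.4596° <0 so +360° → 321.5404° ≈ 321.5°
Leg 6: φ1=1.0683352, φ2=0.8988166, Δφ=-0.1695186, Δλ=2.6138540 rad; a=sin²(Δφ/2)+cosφ1·cosφ2·sin²(Δλ/2)=0.2865760681; c=2·atan2(√a, √(1-a))=1.129792058; dist=6371·c=7197.905 ≈ 7197.9 km; running total=43344.2 km
Leg 6 bearing: y=sinΔλ·cosφ2=0.31349754, x=cosφ1·sinφ2-sinφ1·cosφ2·cosΔλ=0.84824536; θ=atan2(y, x)=20.2835° ≈ 20.3°
Leg 7: φ1=0.8988166, φ2=0.2551619, Δφ=-0.6436547, Δλ=2.1134366 rad; a=sin²(Δφ/2)+cosφ1·cosφ2·sin²(Δλ/2)=0.5567704675; c=2·atan2(√a, √(1-a))=1.684582641; dist=6371·c=10732.476 ≈ 10732.5 km; running total=54076.7 km
Leg 7 bearing: y=sinΔλ·cosφ2=0.82862175, x=cosφ1·sinφ2-sinφ1·cosφ2·cosΔλ=0.54817374; θ=atan2(y, x)=56.5134° ≈ 56.5°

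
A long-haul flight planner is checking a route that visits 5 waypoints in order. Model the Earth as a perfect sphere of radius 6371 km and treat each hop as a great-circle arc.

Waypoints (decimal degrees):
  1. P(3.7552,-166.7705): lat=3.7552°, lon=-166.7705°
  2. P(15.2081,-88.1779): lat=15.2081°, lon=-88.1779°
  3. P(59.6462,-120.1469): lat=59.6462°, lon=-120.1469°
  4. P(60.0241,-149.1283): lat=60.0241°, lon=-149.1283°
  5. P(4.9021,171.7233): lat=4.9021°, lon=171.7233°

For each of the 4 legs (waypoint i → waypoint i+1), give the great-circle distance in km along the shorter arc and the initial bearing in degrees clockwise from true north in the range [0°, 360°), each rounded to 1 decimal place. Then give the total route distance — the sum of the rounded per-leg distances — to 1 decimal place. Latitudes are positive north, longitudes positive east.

Leg 1: dist=8675.0 km, bearing=75.2°
Leg 2: dist=5582.5 km, bearing=339.6°
Leg 3: dist=1606.9 km, bearing=284.1°
Leg 4: dist=6961.7 km, bearing=225.1°
Total: 22826.1 km

Leg 1: φ1=0.0655406, φ2=0.2654314, Δφ=0.1998908, Δλ=1.3716996 rad; a=sin²(Δφ/2)+cosφ1·cosφ2·sin²(Δλ/2)=0.3961858328; c=2·atan2(√a, √(1-a))=1.361646494; dist=6371·c=8675.0498 ≈ 8675.0 km; running total=8675.0 km
Leg 1 bearing: y=sinΔλ·cosφ2=0.94591687, x=cosφ1·sinφ2-sinφ1·cosφ2·cosΔλ=0.24926243; θ=atan2(y, x)=75.2374° ≈ 75.2°
Leg 2: φ1=0.2654314, φ2=1.0410226, Δφ=0.7755912, Δλ=-0.5579643 rad; a=sin²(Δφ/2)+cosφ1·cosφ2·sin²(Δλ/2)=0.1799754708; c=2·atan2(√a, √(1-a))=0.876234212; dist=6371·c=5582.488 ≈ 5582.5 km; running total=14257.5 km
Leg 2 bearing: y=sinΔλ·cosφ2=-0.26755650, x=cosφ1·sinφ2-sinφ1·cosφ2·cosΔλ=0.72024352; θ=atan2(y, x)=-20.3791° <0 so +360° → 339.6209° ≈ 339.6°
Leg 3: φ1=1.0410226, φ2=1.0476182, Δφ=0.0065956, Δλ=-0.5058209 rad; a=sin²(Δφ/2)+cosφ1·cosφ2·sin²(Δλ/2)=0.0158193316; c=2·atan2(√a, √(1-a))=0.252217840; dist=6371·c=1606.880 ≈ 1606.9 km; running total=15864.4 km
Leg 3 bearing: y=sinΔλ·cosφ2=-0.24208631, x=cosφ1·sinφ2-sinφ1·cosφ2·cosΔλ=0.06058497; θ=atan2(y, x)=-75.9496° <0 so +360° → 284.0504° ≈ 284.1°
Leg 4: φ1=1.0476182, φ2=0.0855578, Δφ=-0.9620604, Δλ=5.5999168 rad; a=sin²(Δφ/2)+cosφ1·cosφ2·sin²(Δλ/2)=0.2699601726; c=2·atan2(√a, √(1-a))=1.092711417; dist=6371·c=6961.664 ≈ 6961.7 km; running total=22826.1 km
Leg 4 bearing: y=sinΔλ·cosφ2=-0.62902183, x=cosφ1·sinφ2-sinφ1·cosφ2·cosΔλ=-0.62662448; θ=atan2(y, x)=-134.8906° <0 so +360° → 225.1094° ≈ 225.1°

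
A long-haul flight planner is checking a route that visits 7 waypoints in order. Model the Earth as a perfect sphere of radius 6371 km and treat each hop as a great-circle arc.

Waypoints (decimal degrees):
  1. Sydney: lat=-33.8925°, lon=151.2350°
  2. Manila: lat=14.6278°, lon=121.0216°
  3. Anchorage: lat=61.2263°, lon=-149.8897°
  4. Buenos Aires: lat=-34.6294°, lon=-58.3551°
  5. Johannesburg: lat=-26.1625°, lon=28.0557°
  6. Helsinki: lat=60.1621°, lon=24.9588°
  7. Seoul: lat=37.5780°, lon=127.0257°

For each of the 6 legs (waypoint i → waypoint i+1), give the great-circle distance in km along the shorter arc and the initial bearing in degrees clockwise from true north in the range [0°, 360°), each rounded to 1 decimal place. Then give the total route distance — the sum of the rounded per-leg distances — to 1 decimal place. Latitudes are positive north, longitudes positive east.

Leg 1: φ1=-0.5915357, φ2=0.2553033, Δφ=0.8468390, Δλ=-0.5273233 rad; a=sin²(Δφ/2)+cosφ1·cosφ2·sin²(Δλ/2)=0.2233757789; c=2·atan2(√a, √(1-a))=0.984537502; dist=6371·c=6272.488 ≈ 6272.5 km; running total=6272.5 km
Leg 1 bearing: y=sinΔλ·cosφ2=-0.48691100, x=cosφ1·sinφ2-sinφ1·cosφ2·cosΔλ=0.67589484; θ=atan2(y, x)=-35.7688° <0 so +360° → 324.2312° ≈ 324.2°
Leg 2: φ1=0.2553033, φ2=1.0686005, Δφ=0.8132973, Δλ=-4.7282942 rad; a=sin²(Δφ/2)+cosφ1·cosφ2·sin²(Δλ/2)=0.3856175852; c=2·atan2(√a, √(1-a))=1.339987651; dist=6371·c=8537.061 ≈ 8537.1 km; running total=14809.6 km
Leg 2 bearing: y=sinΔλ·cosφ2=0.48129050, x=cosφ1·sinφ2-sinφ1·cosφ2·cosΔλ=0.84618326; θ=atan2(y, x)=29.6303° ≈ 29.6°
Leg 3: φ1=1.0686005, φ2=-0.6043970, Δφ=-1.6729976, Δλ=1.5975801 rad; a=sin²(Δφ/2)+cosφ1·cosφ2·sin²(Δλ/2)=0.7543540715; c=2·atan2(√a, √(1-a))=2.104479930; dist=6371·c=13407.642 ≈ 13407.6 km; running total=28217.2 km
Leg 3 bearing: y=sinΔλ·cosφ2=0.82254976, x=cosφ1·sinφ2-sinφ1·cosφ2·cosΔλ=-0.25422022; θ=atan2(y, x)=107.1745° ≈ 107.2°
Leg 4: φ1=-0.6043970, φ2=-0.4566218, Δφ=0.1477753, Δλ=1.5081530 rad; a=sin²(Δφ/2)+cosφ1·cosφ2·sin²(Δλ/2)=0.3516032418; c=2·atan2(√a, √(1-a))=1.269463213; dist=6371·c=8087.750 ≈ 8087.8 km; running total=36305.0 km
Leg 4 bearing: y=sinΔλ·cosφ2=0.89578665, x=cosφ1·sinφ2-sinφ1·cosφ2·cosΔλ=-0.33087746; θ=atan2(y, x)=110.2728° ≈ 110.3°
Leg 5: φ1=-0.4566218, φ2=1.0500267, Δφ=1.5066485, Δλ=-0.0540511 rad; a=sin²(Δφ/2)+cosφ1·cosφ2·sin²(Δλ/2)=0.4682741654; c=2·atan2(√a, √(1-a))=1.507302003; dist=6371·c=9603.021 ≈ 9603.0 km; running total=45908.0 km
Leg 5 bearing: y=sinΔλ·cosφ2=-0.02687992, x=cosφ1·sinφ2-sinφ1·cosφ2·cosΔλ=0.99762285; θ=atan2(y, x)=-1.5434° <0 so +360° → 358.4566° ≈ 358.5°
Leg 6: φ1=1.0500267, φ2=0.6558598, Δφ=-0.3941669, Δλ=1.7814035 rad; a=sin²(Δφ/2)+cosφ1·cosφ2·sin²(Δλ/2)=0.2767177319; c=2·atan2(√a, √(1-a))=1.107874257; dist=6371·c=7058.267 ≈ 7058.3 km; running total=52966.3 km
Leg 6 bearing: y=sinΔλ·cosφ2=0.77501239, x=cosφ1·sinφ2-sinφ1·cosφ2·cosΔλ=0.44714193; θ=atan2(y, x)=60.0173° ≈ 60.0°

Leg 1: dist=6272.5 km, bearing=324.2°
Leg 2: dist=8537.1 km, bearing=29.6°
Leg 3: dist=13407.6 km, bearing=107.2°
Leg 4: dist=8087.8 km, bearing=110.3°
Leg 5: dist=9603.0 km, bearing=358.5°
Leg 6: dist=7058.3 km, bearing=60.0°
Total: 52966.3 km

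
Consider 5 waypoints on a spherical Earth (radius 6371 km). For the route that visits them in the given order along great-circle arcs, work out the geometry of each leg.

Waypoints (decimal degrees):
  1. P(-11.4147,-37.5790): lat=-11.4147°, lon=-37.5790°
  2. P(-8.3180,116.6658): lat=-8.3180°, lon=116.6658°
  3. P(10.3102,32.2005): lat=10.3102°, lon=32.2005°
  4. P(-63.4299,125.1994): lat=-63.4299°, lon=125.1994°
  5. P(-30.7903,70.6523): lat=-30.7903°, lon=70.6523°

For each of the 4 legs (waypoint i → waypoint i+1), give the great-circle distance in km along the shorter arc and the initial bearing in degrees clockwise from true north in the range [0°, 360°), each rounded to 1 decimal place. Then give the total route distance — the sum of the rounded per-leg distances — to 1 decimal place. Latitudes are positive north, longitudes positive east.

Leg 1: dist=16419.5 km, bearing=126.5°
Leg 2: dist=9574.0 km, bearing=281.0°
Leg 3: dist=11180.7 km, bearing=153.0°
Leg 4: dist=5237.4 km, bearing=287.2°
Total: 42411.6 km

Leg 1: φ1=-0.1992241, φ2=-0.1451765, Δφ=0.0540476, Δλ=2.6920796 rad; a=sin²(Δφ/2)+cosφ1·cosφ2·sin²(Δλ/2)=0.9224630483; c=2·atan2(√a, √(1-a))=2.577223311; dist=6371·c=16419.490 ≈ 16419.5 km; running total=16419.5 km
Leg 1 bearing: y=sinΔλ·cosφ2=0.42995595, x=cosφ1·sinφ2-sinφ1·cosφ2·cosΔλ=-0.31817884; θ=atan2(y, x)=126.5024° ≈ 126.5°
Leg 2: φ1=-0.1451765, φ2=0.1799469, Δφ=0.3251234, Δλ=-1.4741976 rad; a=sin²(Δφ/2)+cosφ1·cosφ2·sin²(Δλ/2)=0.4659995548; c=2·atan2(√a, √(1-a))=1.502742920; dist=6371·c=9573.975 ≈ 9574.0 km; running total=25993.5 km
Leg 2 bearing: y=sinΔλ·cosφ2=-0.97926644, x=cosφ1·sinφ2-sinφ1·cosφ2·cosΔλ=0.19082223; θ=atan2(y, x)=-78.9734° <0 so +360° → 281.0266° ≈ 281.0°
Leg 3: φ1=0.1799469, φ2=-1.1070606, Δφ=-1.2870075, Δλ=1.6231370 rad; a=sin²(Δφ/2)+cosφ1·cosφ2·sin²(Δλ/2)=0.5915491102; c=2·atan2(√a, √(1-a))=1.754933357; dist=6371·c=11180.680 ≈ 11180.7 km; running total=37174.2 km
Leg 3 bearing: y=sinΔλ·cosφ2=0.44667986, x=cosφ1·sinφ2-sinφ1·cosφ2·cosΔλ=-0.87575804; θ=atan2(y, x)=152.9762° ≈ 153.0°
Leg 4: φ1=-1.1070606, φ2=-0.5373921, Δφ=0.5696685, Δλ=-0.9520265 rad; a=sin²(Δφ/2)+cosφ1·cosφ2·sin²(Δλ/2)=0.1596451011; c=2·atan2(√a, √(1-a))=0.822065191; dist=6371·c=5237.377 ≈ 5237.4 km; running total=42411.6 km
Leg 4 bearing: y=sinΔλ·cosφ2=-0.69977299, x=cosφ1·sinφ2-sinφ1·cosφ2·cosΔλ=0.21668395; θ=atan2(y, x)=-72.7949° <0 so +360° → 287.2051° ≈ 287.2°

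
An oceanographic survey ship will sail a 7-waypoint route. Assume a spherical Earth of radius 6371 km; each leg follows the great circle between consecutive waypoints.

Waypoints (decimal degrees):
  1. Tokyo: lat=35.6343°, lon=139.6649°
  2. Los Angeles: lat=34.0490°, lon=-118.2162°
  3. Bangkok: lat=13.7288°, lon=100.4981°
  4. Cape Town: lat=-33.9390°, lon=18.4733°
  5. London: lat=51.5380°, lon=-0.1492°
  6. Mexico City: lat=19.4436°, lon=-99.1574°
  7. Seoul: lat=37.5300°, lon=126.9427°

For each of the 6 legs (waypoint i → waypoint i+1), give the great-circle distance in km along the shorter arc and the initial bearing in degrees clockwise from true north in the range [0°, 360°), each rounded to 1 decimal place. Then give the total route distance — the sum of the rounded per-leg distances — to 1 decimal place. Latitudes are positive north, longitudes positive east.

Leg 1: dist=8823.2 km, bearing=55.5°
Leg 2: dist=13307.8 km, bearing=315.6°
Leg 3: dist=10139.3 km, bearing=235.3°
Leg 4: dist=9677.1 km, bearing=348.5°
Leg 5: dist=8926.8 km, bearing=289.1°
Leg 6: dist=12054.2 km, bearing=323.0°
Total: 62928.4 km

Leg 1: φ1=0.6219359, φ2=0.5942672, Δφ=-0.0276687, Δλ=-4.5008743 rad; a=sin²(Δφ/2)+cosφ1·cosφ2·sin²(Δλ/2)=0.4075864821; c=2·atan2(√a, √(1-a))=1.384900464; dist=6371·c=8823.201 ≈ 8823.2 km; running total=8823.2 km
Leg 1 bearing: y=sinΔλ·cosφ2=0.81009381, x=cosφ1·sinφ2-sinφ1·cosφ2·cosΔλ=0.55640542; θ=atan2(y, x)=55.5171° ≈ 55.5°
Leg 2: φ1=0.5942672, φ2=0.2396128, Δφ=-0.3546544, Δλ=3.8172847 rad; a=sin²(Δφ/2)+cosφ1·cosφ2·sin²(Δλ/2)=0.7475766130; c=2·atan2(√a, √(1-a))=2.088807514; dist=6371·c=13307.793 ≈ 13307.8 km; running total=22131.0 km
Leg 2 bearing: y=sinΔλ·cosφ2=-0.60756864, x=cosφ1·sinφ2-sinφ1·cosφ2·cosΔλ=0.62103432; θ=atan2(y, x)=-44.3721° <0 so +360° → 315.6279° ≈ 315.6°
Leg 3: φ1=0.2396128, φ2=-0.5923473, Δφ=-0.8319601, Δλ=-1.4316028 rad; a=sin²(Δφ/2)+cosφ1·cosφ2·sin²(Δλ/2)=0.5103417175; c=2·atan2(√a, √(1-a))=1.591481237; dist=6371·c=10139.327 ≈ 10139.3 km; running total=32270.3 km
Leg 3 bearing: y=sinΔλ·cosφ2=-0.82160842, x=cosφ1·sinφ2-sinφ1·cosφ2·cosΔλ=-0.56967692; θ=atan2(y, x)=-124.7362° <0 so +360° → 235.2638° ≈ 235.3°
Leg 4: φ1=-0.5923473, φ2=0.8995078, Δφ=1.4918551, Δλ=-0.3250239 rad; a=sin²(Δφ/2)+cosφ1·cosφ2·sin²(Δλ/2)=0.4740791689; c=2·atan2(√a, √(1-a))=1.518931415; dist=6371·c=9677.112 ≈ 9677.1 km; running total=41947.4 km
Leg 4 bearing: y=sinΔλ·cosφ2=-0.19862272, x=cosφ1·sinφ2-sinφ1·cosφ2·cosΔλ=0.97870397; θ=atan2(y, x)=-11.4721° <0 so +360° → 348.5279° ≈ 348.5°
Leg 5: φ1=0.8995078, φ2=0.3393548, Δφ=-0.5601530, Δλ=-1.7280191 rad; a=sin²(Δφ/2)+cosφ1·cosφ2·sin²(Δλ/2)=0.4155921268; c=2·atan2(√a, √(1-a))=1.401168280; dist=6371·c=8926.843 ≈ 8926.8 km; running total=50874.2 km
Leg 5 bearing: y=sinΔλ·cosφ2=-0.93133898, x=cosφ1·sinφ2-sinφ1·cosφ2·cosΔλ=0.32265918; θ=atan2(y, x)=-70.8915° <0 so +360° → 289.1085° ≈ 289.1°
Leg 6: φ1=0.3393548, φ2=0.6550221, Δφ=0.3156672, Δλ=3.9461912 rad; a=sin²(Δφ/2)+cosφ1·cosφ2·sin²(Δλ/2)=0.6578740390; c=2·atan2(√a, √(1-a))=1.892041288; dist=6371·c=12054.195 ≈ 12054.2 km; running total=62928.4 km
Leg 6 bearing: y=sinΔλ·cosφ2=-0.57142284, x=cosφ1·sinφ2-sinφ1·cosφ2·cosΔλ=0.75748207; θ=atan2(y, x)=-37.0299° <0 so +360° → 322.9701° ≈ 323.0°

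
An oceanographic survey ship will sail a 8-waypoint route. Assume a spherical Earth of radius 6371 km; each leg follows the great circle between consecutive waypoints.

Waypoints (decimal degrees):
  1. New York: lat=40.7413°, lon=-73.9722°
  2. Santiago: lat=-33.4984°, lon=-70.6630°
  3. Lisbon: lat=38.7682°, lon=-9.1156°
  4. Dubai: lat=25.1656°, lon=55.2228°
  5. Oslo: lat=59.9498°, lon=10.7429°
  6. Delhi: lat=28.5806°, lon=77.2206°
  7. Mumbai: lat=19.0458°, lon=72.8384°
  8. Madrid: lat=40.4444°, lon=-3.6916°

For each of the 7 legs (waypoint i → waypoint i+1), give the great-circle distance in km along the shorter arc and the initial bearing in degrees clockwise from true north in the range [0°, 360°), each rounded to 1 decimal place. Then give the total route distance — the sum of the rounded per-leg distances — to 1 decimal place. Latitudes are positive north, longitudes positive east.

Leg 1: dist=8262.1 km, bearing=177.1°
Leg 2: dist=10235.8 km, bearing=43.3°
Leg 3: dist=6129.0 km, bearing=84.0°
Leg 4: dist=5143.3 km, bearing=330.9°
Leg 5: dist=5990.3 km, bearing=94.5°
Leg 6: dist=1149.8 km, bearing=203.7°
Leg 7: dist=7529.3 km, bearing=306.9°
Total: 44439.6 km

Leg 1: φ1=0.7110698, φ2=-0.5846574, Δφ=-1.2957272, Δλ=0.0577564 rad; a=sin²(Δφ/2)+cosφ1·cosφ2·sin²(Δλ/2)=0.3647200258; c=2·atan2(√a, √(1-a))=1.296821701; dist=6371·c=8262.051 ≈ 8262.1 km; running total=8262.1 km
Leg 1 bearing: y=sinΔλ·cosφ2=0.04813639, x=cosφ1·sinφ2-sinφ1·cosφ2·cosΔλ=-0.96149894; θ=atan2(y, x)=177.1339° ≈ 177.1°
Leg 2: φ1=-0.5846574, φ2=0.6766327, Δφ=1.2612901, Δλ=1.0742048 rad; a=sin²(Δφ/2)+cosφ1·cosφ2·sin²(Δλ/2)=0.5179128956; c=2·atan2(√a, √(1-a))=1.606629786; dist=6371·c=10235.838 ≈ 10235.8 km; running total=18497.9 km
Leg 2 bearing: y=sinΔλ·cosφ2=0.68550861, x=cosφ1·sinφ2-sinφ1·cosφ2·cosΔλ=0.72718255; θ=atan2(y, x)=43.3103° ≈ 43.3°
Leg 3: φ1=0.6766327, φ2=0.4392226, Δφ=-0.2374102, Δλ=1.1229169 rad; a=sin²(Δφ/2)+cosφ1·cosφ2·sin²(Δλ/2)=0.2140656325; c=2·atan2(√a, √(1-a))=0.962014289; dist=6371·c=6128.993 ≈ 6129.0 km; running total=24626.9 km
Leg 3 bearing: y=sinΔλ·cosφ2=0.81581194, x=cosφ1·sinφ2-sinφ1·cosφ2·cosΔλ=0.08612221; θ=atan2(y, x)=83.9738° ≈ 84.0°
Leg 4: φ1=0.4392226, φ2=1.0463214, Δφ=0.6070988, Δλ=-0.7763207 rad; a=sin²(Δφ/2)+cosφ1·cosφ2·sin²(Δλ/2)=0.1542724489; c=2·atan2(√a, √(1-a))=0.807295004; dist=6371·c=5143.276 ≈ 5143.3 km; running total=29770.2 km
Leg 4 bearing: y=sinΔλ·cosφ2=-0.35086101, x=cosφ1·sinφ2-sinφ1·cosφ2·cosΔλ=0.63149536; θ=atan2(y, x)=-29.0567° <0 so +360° → 330.9433° ≈ 330.9°
Leg 5: φ1=1.0463214, φ2=0.4988256, Δφ=-0.5474958, Δλ=1.1602547 rad; a=sin²(Δφ/2)+cosφ1·cosφ2·sin²(Δλ/2)=0.2052027905; c=2·atan2(√a, √(1-a))=0.940239722; dist=6371·c=5990.267 ≈ 5990.3 km; running total=35760.5 km
Leg 5 bearing: y=sinΔλ·cosφ2=0.80517538, x=cosφ1·sinφ2-sinφ1·cosφ2·cosΔλ=-0.06380462; θ=atan2(y, x)=94.5308° ≈ 94.5°
Leg 6: φ1=0.4988256, φ2=0.3324119, Δφ=-0.1664137, Δλ=-0.0764838 rad; a=sin²(Δφ/2)+cosφ1·cosφ2·sin²(Δλ/2)=0.0081207573; c=2·atan2(√a, √(1-a))=0.180475319; dist=6371·c=1149.808 ≈ 1149.8 km; running total=36910.3 km
Leg 6 bearing: y=sinΔλ·cosφ2=-0.07222648, x=cosφ1·sinφ2-sinφ1·cosφ2·cosΔλ=-0.16432461; θ=atan2(y, x)=-156.2728° <0 so +360° → 203.7272° ≈ 203.7°
Leg 7: φ1=0.3324119, φ2=0.7058879, Δφ=0.3734760, Δλ=-1.3357005 rad; a=sin²(Δφ/2)+cosφ1·cosφ2·sin²(Δλ/2)=0.3103709834; c=2·atan2(√a, √(1-a))=1.181802036; dist=6371·c=7529.261 ≈ 7529.3 km; running total=44439.6 km
Leg 7 bearing: y=sinΔλ·cosφ2=-0.74010127, x=cosφ1·sinφ2-sinφ1·cosφ2·cosΔλ=0.55534984; θ=atan2(y, x)=-53.1165° <0 so +360° → 306.8835° ≈ 306.9°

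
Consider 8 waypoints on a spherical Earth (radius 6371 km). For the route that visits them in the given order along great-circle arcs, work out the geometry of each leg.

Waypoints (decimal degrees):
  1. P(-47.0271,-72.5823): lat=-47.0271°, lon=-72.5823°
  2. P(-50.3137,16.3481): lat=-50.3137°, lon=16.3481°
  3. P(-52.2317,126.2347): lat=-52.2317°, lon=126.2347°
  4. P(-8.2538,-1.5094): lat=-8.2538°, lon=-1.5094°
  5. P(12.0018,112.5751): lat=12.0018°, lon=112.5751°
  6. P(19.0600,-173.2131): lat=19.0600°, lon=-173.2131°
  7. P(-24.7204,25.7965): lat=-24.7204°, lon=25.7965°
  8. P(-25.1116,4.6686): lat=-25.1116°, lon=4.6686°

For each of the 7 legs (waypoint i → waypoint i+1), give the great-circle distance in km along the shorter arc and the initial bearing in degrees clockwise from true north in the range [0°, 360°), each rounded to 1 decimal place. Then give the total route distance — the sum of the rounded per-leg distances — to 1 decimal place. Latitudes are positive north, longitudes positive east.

Leg 1: φ1=-0.8207777, φ2=-0.8781397, Δφ=-0.0573620, Δλ=1.5521283 rad; a=sin²(Δφ/2)+cosφ1·cosφ2·sin²(Δλ/2)=0.2144056720; c=2·atan2(√a, √(1-a))=0.962843066; dist=6371·c=6134.273 ≈ 6134.3 km; running total=6134.3 km
Leg 1 bearing: y=sinΔλ·cosφ2=0.63847256, x=cosφ1·sinφ2-sinφ1·cosφ2·cosΔλ=-0.51584524; θ=atan2(y, x)=128.9360° ≈ 128.9°
Leg 2: φ1=-0.8781397, φ2=-0.9116151, Δφ=-0.0334754, Δλ=1.9178830 rad; a=sin²(Δφ/2)+cosφ1·cosφ2·sin²(Δλ/2)=0.2623572554; c=2·atan2(√a, √(1-a))=1.075507842; dist=6371·c=6852.060 ≈ 6852.1 km; running total=12986.4 km
Leg 2 bearing: y=sinΔλ·cosφ2=0.57594681, x=cosφ1·sinφ2-sinφ1·cosφ2·cosΔλ=-0.66512328; θ=atan2(y, x)=139.1099° ≈ 139.1°
Leg 3: φ1=-0.9116151, φ2=-0.1440560, Δφ=0.7675592, Δλ=-2.2295551 rad; a=sin²(Δφ/2)+cosφ1·cosφ2·sin²(Δλ/2)=0.6287746816; c=2·atan2(√a, √(1-a))=1.831281474; dist=6371·c=11667.094 ≈ 11667.1 km; running total=24653.5 km
Leg 3 bearing: y=sinΔλ·cosφ2=-0.78256189, x=cosφ1·sinφ2-sinφ1·cosφ2·cosΔλ=-0.56680262; θ=atan2(y, x)=-125.9155° <0 so +360° → 234.0845° ≈ 234.1°
Leg 4: φ1=-0.1440560, φ2=0.2094709, Δφ=0.3535269, Δλ=1.9911502 rad; a=sin²(Δφ/2)+cosφ1·cosφ2·sin²(Δλ/2)=0.7124402484; c=2·atan2(√a, √(1-a))=2.009626197; dist=6371·c=12803.329 ≈ 12803.3 km; running total=37456.8 km
Leg 4 bearing: y=sinΔλ·cosφ2=0.89298861, x=cosφ1·sinφ2-sinφ1·cosφ2·cosΔλ=0.14848535; θ=atan2(y, x)=80.5593° ≈ 80.6°
Leg 5: φ1=0.2094709, φ2=0.3326598, Δφ=0.1231888, Δλ=-4.9879451 rad; a=sin²(Δφ/2)+cosφ1·cosφ2·sin²(Δλ/2)=0.3402751656; c=2·atan2(√a, √(1-a))=1.245647658; dist=6371·c=7936.021 ≈ 7936.0 km; running total=45392.8 km
Leg 5 bearing: y=sinΔλ·cosφ2=0.90951942, x=cosφ1·sinφ2-sinφ1·cosφ2·cosΔλ=0.26594424; θ=atan2(y, x)=73.7010° ≈ 73.7°
Leg 6: φ1=0.3326598, φ2=-0.4314524, Δφ=-0.7641121, Δλ=3.4733728 rad; a=sin²(Δφ/2)+cosφ1·cosφ2·sin²(Δλ/2)=0.9741507673; c=2·atan2(√a, √(1-a))=2.818637035; dist=6371·c=17957.537 ≈ 17957.5 km; running total=63350.3 km
Leg 6 bearing: y=sinΔλ·cosφ2=-0.29587677, x=cosφ1·sinφ2-sinφ1·cosφ2·cosΔλ=-0.11480912; θ=atan2(y, x)=-111.2078° <0 so +360° → 248.7922° ≈ 248.8°
Leg 7: φ1=-0.4314524, φ2=-0.4382801, Δφ=-0.0068277, Δλ=-0.3687514 rad; a=sin²(Δφ/2)+cosφ1·cosφ2·sin²(Δλ/2)=0.0276567799; c=2·atan2(√a, √(1-a))=0.334159092; dist=6371·c=2128.928 ≈ 2128.9 km; running total=65479.2 km
Leg 7 bearing: y=sinΔλ·cosφ2=-0.32638227, x=cosφ1·sinφ2-sinφ1·cosφ2·cosΔλ=-0.03228220; θ=atan2(y, x)=-95.6487° <0 so +360° → 264.3513° ≈ 264.4°

Leg 1: dist=6134.3 km, bearing=128.9°
Leg 2: dist=6852.1 km, bearing=139.1°
Leg 3: dist=11667.1 km, bearing=234.1°
Leg 4: dist=12803.3 km, bearing=80.6°
Leg 5: dist=7936.0 km, bearing=73.7°
Leg 6: dist=17957.5 km, bearing=248.8°
Leg 7: dist=2128.9 km, bearing=264.4°
Total: 65479.2 km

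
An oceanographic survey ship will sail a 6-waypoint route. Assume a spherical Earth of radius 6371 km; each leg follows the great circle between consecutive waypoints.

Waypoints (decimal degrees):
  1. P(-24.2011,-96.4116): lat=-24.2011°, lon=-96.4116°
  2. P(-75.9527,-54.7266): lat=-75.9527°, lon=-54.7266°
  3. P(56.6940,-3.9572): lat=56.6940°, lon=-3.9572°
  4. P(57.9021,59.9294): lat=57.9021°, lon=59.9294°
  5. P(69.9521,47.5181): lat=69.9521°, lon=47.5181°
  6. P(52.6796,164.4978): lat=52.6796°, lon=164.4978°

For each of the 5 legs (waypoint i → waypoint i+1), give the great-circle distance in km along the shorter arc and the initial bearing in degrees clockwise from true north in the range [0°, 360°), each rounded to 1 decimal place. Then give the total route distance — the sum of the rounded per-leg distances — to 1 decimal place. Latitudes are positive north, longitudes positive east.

Leg 1: φ1=-0.4223889, φ2=-1.3256247, Δφ=-0.9032358, Δλ=0.7275405 rad; a=sin²(Δφ/2)+cosφ1·cosφ2·sin²(Δλ/2)=0.2184906607; c=2·atan2(√a, √(1-a))=0.972762441; dist=6371·c=6197.470 ≈ 6197.5 km; running total=6197.5 km
Leg 1 bearing: y=sinΔλ·cosφ2=0.16141915, x=cosφ1·sinφ2-sinφ1·cosφ2·cosΔλ=-0.81052688; θ=atan2(y, x)=168.7367° ≈ 168.7°
Leg 2: φ1=-1.3256247, φ2=0.9894970, Δφ=2.3151217, Δλ=0.8860932 rad; a=sin²(Δφ/2)+cosφ1·cosφ2·sin²(Δλ/2)=0.8632321470; c=2·atan2(√a, √(1-a))=2.383959127; dist=6371·c=15188.204 ≈ 15188.2 km; running total=21385.7 km
Leg 2 bearing: y=sinΔλ·cosφ2=0.42534462, x=cosφ1·sinφ2-sinφ1·cosφ2·cosΔλ=0.53975141; θ=atan2(y, x)=38.2395° ≈ 38.2°
Leg 3: φ1=0.9894970, φ2=1.0105823, Δφ=0.0210853, Δλ=1.1150315 rad; a=sin²(Δφ/2)+cosφ1·cosφ2·sin²(Δλ/2)=0.0817876129; c=2·atan2(√a, √(1-a))=0.580069109; dist=6371·c=3695.620 ≈ 3695.6 km; running total=25081.3 km
Leg 3 bearing: y=sinΔλ·cosφ2=0.47712801, x=cosφ1·sinφ2-sinφ1·cosφ2·cosΔλ=0.26970810; θ=atan2(y, x)=60.5216° ≈ 60.5°
Leg 4: φ1=1.0105823, φ2=1.2208945, Δφ=0.2103122, Δλ=-0.2166180 rad; a=sin²(Δφ/2)+cosφ1·cosφ2·sin²(Δλ/2)=0.0131456030; c=2·atan2(√a, √(1-a))=0.229813947; dist=6371·c=1464.145 ≈ 1464.1 km; running total=26545.4 km
Leg 4 bearing: y=sinΔλ·cosφ2=-0.07367851, x=cosφ1·sinφ2-sinφ1·cosφ2·cosΔλ=0.21555199; θ=atan2(y, x)=-18.8711° <0 so +360° → 341.1289° ≈ 341.1°
Leg 5: φ1=1.2208945, φ2=0.9194325, Δφ=-0.3014620, Δλ=2.0416809 rad; a=sin²(Δφ/2)+cosφ1·cosφ2·sin²(Δλ/2)=0.1736093093; c=2·atan2(√a, √(1-a))=0.859546106; dist=6371·c=5476.168 ≈ 5476.2 km; running total=32021.6 km
Leg 5 bearing: y=sinΔλ·cosφ2=0.54028942, x=cosφ1·sinφ2-sinφ1·cosφ2·cosΔλ=0.53100264; θ=atan2(y, x)=45.4967° ≈ 45.5°

Leg 1: dist=6197.5 km, bearing=168.7°
Leg 2: dist=15188.2 km, bearing=38.2°
Leg 3: dist=3695.6 km, bearing=60.5°
Leg 4: dist=1464.1 km, bearing=341.1°
Leg 5: dist=5476.2 km, bearing=45.5°
Total: 32021.6 km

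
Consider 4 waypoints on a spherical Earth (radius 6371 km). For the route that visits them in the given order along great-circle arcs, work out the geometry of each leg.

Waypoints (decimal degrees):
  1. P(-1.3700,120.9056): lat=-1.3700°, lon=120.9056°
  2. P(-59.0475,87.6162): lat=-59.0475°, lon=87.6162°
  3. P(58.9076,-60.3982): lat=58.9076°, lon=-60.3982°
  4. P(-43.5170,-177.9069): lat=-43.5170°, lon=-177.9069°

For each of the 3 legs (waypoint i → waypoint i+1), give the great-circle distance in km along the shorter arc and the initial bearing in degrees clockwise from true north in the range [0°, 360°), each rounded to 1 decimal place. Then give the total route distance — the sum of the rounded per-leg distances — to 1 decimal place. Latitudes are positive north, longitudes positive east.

Leg 1: dist=7031.6 km, bearing=198.4°
Leg 2: dist=18199.6 km, bearing=283.3°
Leg 3: dist=15533.4 km, bearing=263.9°
Total: 40764.6 km

Leg 1: φ1=-0.0239110, φ2=-1.0305733, Δφ=-1.0066623, Δλ=-0.5810096 rad; a=sin²(Δφ/2)+cosφ1·cosφ2·sin²(Δλ/2)=0.2748440762; c=2·atan2(√a, √(1-a))=1.103681755; dist=6371·c=7031.556 ≈ 7031.6 km; running total=7031.6 km
Leg 1 bearing: y=sinΔλ·cosφ2=-0.28229788, x=cosφ1·sinφ2-sinφ1·cosφ2·cosΔλ=-0.84706974; θ=atan2(y, x)=-161.5686° <0 so +360° → 198.4314° ≈ 198.4°
Leg 2: φ1=-1.0305733, φ2=1.0281316, Δφ=2.0587049, Δλ=-2.5833386 rad; a=sin²(Δφ/2)+cosφ1·cosφ2·sin²(Δλ/2)=0.9798363147; c=2·atan2(√a, √(1-a))=2.856631698; dist=6371·c=18199.601 ≈ 18199.6 km; running total=25231.2 km
Leg 2 bearing: y=sinΔλ·cosφ2=-0.27355069, x=cosφ1·sinφ2-sinφ1·cosφ2·cosΔλ=0.06479554; θ=atan2(y, x)=-76.6740° <0 so +360° → 283.3260° ≈ 283.3°
Leg 3: φ1=1.0281316, φ2=-0.7595149, Δφ=-1.7876465, Δλ=-2.0509137 rad; a=sin²(Δφ/2)+cosφ1·cosφ2·sin²(Δλ/2)=0.8813092362; c=2·atan2(√a, √(1-a))=2.438147884; dist=6371·c=15533.440 ≈ 15533.4 km; running total=40764.6 km
Leg 3 bearing: y=sinΔλ·cosφ2=-0.64318288, x=cosφ1·sinφ2-sinφ1·cosφ2·cosΔλ=-0.06876659; θ=atan2(y, x)=-96.1027° <0 so +360° → 263.8973° ≈ 263.9°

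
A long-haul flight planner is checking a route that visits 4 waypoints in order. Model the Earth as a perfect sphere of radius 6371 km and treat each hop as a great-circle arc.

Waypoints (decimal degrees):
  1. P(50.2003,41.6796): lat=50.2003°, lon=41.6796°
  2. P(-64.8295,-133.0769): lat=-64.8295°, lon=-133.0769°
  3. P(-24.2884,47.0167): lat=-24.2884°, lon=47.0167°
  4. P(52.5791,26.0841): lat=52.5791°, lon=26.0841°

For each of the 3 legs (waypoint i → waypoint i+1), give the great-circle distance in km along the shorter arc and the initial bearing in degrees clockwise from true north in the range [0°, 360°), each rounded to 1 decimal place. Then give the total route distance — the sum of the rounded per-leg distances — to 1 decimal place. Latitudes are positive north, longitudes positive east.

Leg 1: dist=18359.9 km, bearing=188.7°
Leg 2: dist=10105.6 km, bearing=180.1°
Leg 3: dist=8785.4 km, bearing=347.2°
Total: 37250.9 km

Leg 1: φ1=0.8761605, φ2=-1.1314882, Δφ=-2.0076487, Δλ=-3.0500763 rad; a=sin²(Δφ/2)+cosφ1·cosφ2·sin²(Δλ/2)=0.9832206579; c=2·atan2(√a, √(1-a))=2.881792424; dist=6371·c=18359.900 ≈ 18359.9 km; running total=18359.9 km
Leg 1 bearing: y=sinΔλ·cosφ2=-0.03886881, x=cosφ1·sinφ2-sinφ1·cosφ2·cosΔλ=-0.25392991; θ=atan2(y, x)=-171.2973° <0 so +360° → 188.7027° ≈ 188.7°
Leg 2: φ1=-1.1314882, φ2=-0.4239126, Δφ=0.7075757, Δλ=3.1432263 rad; a=sin²(Δφ/2)+cosφ1·cosφ2·sin²(Δλ/2)=0.5076972119; c=2·atan2(√a, √(1-a))=1.586191359; dist=6371·c=10105.625 ≈ 10105.6 km; running total=28465.5 km
Leg 2 bearing: y=sinΔλ·cosφ2=-0.00148903, x=cosφ1·sinφ2-sinφ1·cosφ2·cosΔλ=-0.99988039; θ=atan2(y, x)=-179.9147° <0 so +360° → 180.0853° ≈ 180.1°
Leg 3: φ1=-0.4239126, φ2=0.9176784, Δφ=1.3415910, Δλ=-0.3653428 rad; a=sin²(Δφ/2)+cosφ1·cosφ2·sin²(Δλ/2)=0.4046757638; c=2·atan2(√a, √(1-a))=1.378973634; dist=6371·c=8785.441 ≈ 8785.4 km; running total=37250.9 km
Leg 3 bearing: y=sinΔλ·cosφ2=-0.21710037, x=cosφ1·sinφ2-sinφ1·cosφ2·cosΔλ=0.95735082; θ=atan2(y, x)=-12.7770° <0 so +360° → 347.2230° ≈ 347.2°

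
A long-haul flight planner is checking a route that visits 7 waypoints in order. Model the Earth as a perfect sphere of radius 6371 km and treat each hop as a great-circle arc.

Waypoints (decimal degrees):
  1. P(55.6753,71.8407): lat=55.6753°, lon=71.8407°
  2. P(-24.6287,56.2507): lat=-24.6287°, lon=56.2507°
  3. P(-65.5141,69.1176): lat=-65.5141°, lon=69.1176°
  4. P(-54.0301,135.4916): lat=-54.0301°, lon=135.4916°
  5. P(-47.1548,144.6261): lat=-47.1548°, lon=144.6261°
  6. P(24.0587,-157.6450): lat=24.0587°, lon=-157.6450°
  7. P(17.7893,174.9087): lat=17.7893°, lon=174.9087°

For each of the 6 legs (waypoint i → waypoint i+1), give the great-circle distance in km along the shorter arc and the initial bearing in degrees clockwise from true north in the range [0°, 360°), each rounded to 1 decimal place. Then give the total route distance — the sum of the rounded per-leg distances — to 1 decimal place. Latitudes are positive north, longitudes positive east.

Leg 1: dist=9051.1 km, bearing=194.3°
Leg 2: dist=4637.6 km, bearing=172.0°
Leg 3: dist=3722.5 km, bearing=102.7°
Leg 4: dist=998.5 km, bearing=43.8°
Leg 5: dist=9799.6 km, bearing=50.6°
Leg 6: dist=2929.2 km, bearing=261.5°
Total: 31138.5 km

Leg 1: φ1=0.9717173, φ2=-0.4298519, Δφ=-1.4015692, Δλ=-0.2720968 rad; a=sin²(Δφ/2)+cosφ1·cosφ2·sin²(Δλ/2)=0.4252188383; c=2·atan2(√a, √(1-a))=1.420670724; dist=6371·c=9051.093 ≈ 9051.1 km; running total=9051.1 km
Leg 1 bearing: y=sinΔλ·cosφ2=-0.24430269, x=cosφ1·sinφ2-sinφ1·cosφ2·cosΔλ=-0.95809567; θ=atan2(y, x)=-165.6951° <0 so +360° → 194.3049° ≈ 194.3°
Leg 2: φ1=-0.4298519, φ2=-1.1434368, Δφ=-0.7135848, Δλ=0.2245698 rad; a=sin²(Δφ/2)+cosφ1·cosφ2·sin²(Δλ/2)=0.1267201288; c=2·atan2(√a, √(1-a))=0.727920204; dist=6371·c=4637.580 ≈ 4637.6 km; running total=13688.7 km
Leg 2 bearing: y=sinΔλ·cosφ2=0.09229691, x=cosφ1·sinφ2-sinφ1·cosφ2·cosΔλ=-0.65888530; θ=atan2(y, x)=172.0259° ≈ 172.0°
Leg 3: φ1=-1.1434368, φ2=-0.9430031, Δφ=0.2004336, Δλ=1.1584448 rad; a=sin²(Δφ/2)+cosφ1·cosφ2·sin²(Δλ/2)=0.0829495599; c=2·atan2(√a, √(1-a))=0.584295542; dist=6371·c=3722.547 ≈ 3722.5 km; running total=17411.2 km
Leg 3 bearing: y=sinΔλ·cosφ2=0.53812820, x=cosφ1·sinφ2-sinφ1·cosφ2·cosΔλ=-0.12121785; θ=atan2(y, x)=102.6945° ≈ 102.7°
Leg 4: φ1=-0.9430031, φ2=-0.8230065, Δφ=0.1199966, Δλ=0.1594271 rad; a=sin²(Δφ/2)+cosφ1·cosφ2·sin²(Δλ/2)=0.0061281018; c=2·atan2(√a, √(1-a))=0.156724736; dist=6371·c=998.493 ≈ 998.5 km; running total=18409.7 km
Leg 4 bearing: y=sinΔλ·cosφ2=0.10795493, x=cosφ1·sinφ2-sinφ1·cosφ2·cosΔλ=0.11272944; θ=atan2(y, x)=43.7606° ≈ 43.8°
Leg 5: φ1=-0.8230065, φ2=0.4199035, Δφ=1.2429100, Δλ=-5.2756259 rad; a=sin²(Δφ/2)+cosφ1·cosφ2·sin²(Δλ/2)=0.4836819603; c=2·atan2(√a, √(1-a))=1.538154451; dist=6371·c=9799.582 ≈ 9799.6 km; running total=28209.3 km
Leg 5 bearing: y=sinΔλ·cosφ2=0.77207849, x=cosφ1·sinφ2-sinφ1·cosφ2·cosΔλ=0.63468865; θ=atan2(y, x)=50.5780° ≈ 50.6°
Leg 6: φ1=0.4199035, φ2=0.3104819, Δφ=-0.1094217, Δλ=5.8041570 rad; a=sin²(Δφ/2)+cosφ1·cosφ2·sin²(Δλ/2)=0.0519225737; c=2·atan2(√a, √(1-a))=0.459769390; dist=6371·c=2929.191 ≈ 2929.2 km; running total=31138.5 km
Leg 6 bearing: y=sinΔλ·cosφ2=-0.43887899, x=cosφ1·sinφ2-sinφ1·cosφ2·cosΔλ=-0.06551114; θ=atan2(y, x)=-98.4898° <0 so +360° → 261.5102° ≈ 261.5°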